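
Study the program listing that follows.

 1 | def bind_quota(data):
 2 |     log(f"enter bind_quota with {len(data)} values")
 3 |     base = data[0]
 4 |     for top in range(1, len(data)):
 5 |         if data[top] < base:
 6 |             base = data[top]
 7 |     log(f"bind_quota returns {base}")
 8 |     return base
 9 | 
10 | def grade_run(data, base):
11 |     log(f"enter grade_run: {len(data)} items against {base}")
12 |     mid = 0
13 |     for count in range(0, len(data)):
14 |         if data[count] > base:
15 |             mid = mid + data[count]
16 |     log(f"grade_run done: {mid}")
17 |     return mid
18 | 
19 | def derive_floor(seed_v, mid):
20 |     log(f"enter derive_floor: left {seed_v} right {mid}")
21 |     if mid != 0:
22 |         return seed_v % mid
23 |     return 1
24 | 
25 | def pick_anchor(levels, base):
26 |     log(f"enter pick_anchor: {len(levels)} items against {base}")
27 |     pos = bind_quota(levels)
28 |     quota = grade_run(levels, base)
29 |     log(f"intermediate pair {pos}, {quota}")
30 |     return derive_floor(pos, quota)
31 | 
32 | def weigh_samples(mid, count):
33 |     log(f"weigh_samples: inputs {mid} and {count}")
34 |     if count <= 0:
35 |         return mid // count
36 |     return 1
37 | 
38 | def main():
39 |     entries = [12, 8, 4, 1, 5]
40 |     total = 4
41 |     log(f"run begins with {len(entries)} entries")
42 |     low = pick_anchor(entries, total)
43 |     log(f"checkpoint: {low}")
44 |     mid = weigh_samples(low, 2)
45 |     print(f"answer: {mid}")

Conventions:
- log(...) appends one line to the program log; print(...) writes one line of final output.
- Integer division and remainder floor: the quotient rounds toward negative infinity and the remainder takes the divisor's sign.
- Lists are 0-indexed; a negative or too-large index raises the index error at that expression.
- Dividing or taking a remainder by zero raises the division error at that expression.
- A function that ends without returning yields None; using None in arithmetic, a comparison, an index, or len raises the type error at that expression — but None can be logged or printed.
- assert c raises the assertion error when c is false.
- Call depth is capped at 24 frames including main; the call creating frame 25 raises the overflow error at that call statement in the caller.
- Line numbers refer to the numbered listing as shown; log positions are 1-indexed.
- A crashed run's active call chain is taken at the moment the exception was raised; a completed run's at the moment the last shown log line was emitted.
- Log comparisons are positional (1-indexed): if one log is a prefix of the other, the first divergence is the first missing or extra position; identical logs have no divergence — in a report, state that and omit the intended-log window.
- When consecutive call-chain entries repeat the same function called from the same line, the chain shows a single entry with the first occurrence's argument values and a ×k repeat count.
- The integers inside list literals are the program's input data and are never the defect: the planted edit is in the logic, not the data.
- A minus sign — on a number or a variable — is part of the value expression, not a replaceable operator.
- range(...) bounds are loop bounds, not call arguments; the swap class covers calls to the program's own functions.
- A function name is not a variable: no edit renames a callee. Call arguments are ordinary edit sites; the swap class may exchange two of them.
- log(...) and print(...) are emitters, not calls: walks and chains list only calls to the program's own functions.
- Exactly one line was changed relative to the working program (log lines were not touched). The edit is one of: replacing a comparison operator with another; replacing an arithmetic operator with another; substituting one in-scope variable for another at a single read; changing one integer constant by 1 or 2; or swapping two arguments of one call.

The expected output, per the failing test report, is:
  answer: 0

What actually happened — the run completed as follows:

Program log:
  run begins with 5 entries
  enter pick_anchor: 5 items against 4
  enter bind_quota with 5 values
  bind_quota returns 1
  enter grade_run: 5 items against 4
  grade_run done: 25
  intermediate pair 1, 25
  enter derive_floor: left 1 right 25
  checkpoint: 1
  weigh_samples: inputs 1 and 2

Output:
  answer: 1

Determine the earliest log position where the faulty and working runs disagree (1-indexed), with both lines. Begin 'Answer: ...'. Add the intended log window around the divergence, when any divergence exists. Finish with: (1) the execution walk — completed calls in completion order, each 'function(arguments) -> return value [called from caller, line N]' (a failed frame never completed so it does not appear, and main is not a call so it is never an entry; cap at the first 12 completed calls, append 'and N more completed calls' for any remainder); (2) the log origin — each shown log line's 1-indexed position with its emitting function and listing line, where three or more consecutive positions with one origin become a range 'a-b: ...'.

Answer: none (the log streams are identical).
Execution walk:
  bind_quota([12, 8, 4, 1, 5]) -> 1  [called from pick_anchor, line 27]
  grade_run([12, 8, 4, 1, 5], 4) -> 25  [called from pick_anchor, line 28]
  derive_floor(1, 25) -> 1  [called from pick_anchor, line 30]
  pick_anchor([12, 8, 4, 1, 5], 4) -> 1  [called from main, line 42]
  weigh_samples(1, 2) -> 1  [called from main, line 44]
Origin of each log line:
  1: emitted by main (line 41)
  2: emitted by pick_anchor (line 26)
  3: emitted by bind_quota (line 2)
  4: emitted by bind_quota (line 7)
  5: emitted by grade_run (line 11)
  6: emitted by grade_run (line 16)
  7: emitted by pick_anchor (line 29)
  8: emitted by derive_floor (line 20)
  9: emitted by main (line 43)
  10: emitted by weigh_samples (line 33)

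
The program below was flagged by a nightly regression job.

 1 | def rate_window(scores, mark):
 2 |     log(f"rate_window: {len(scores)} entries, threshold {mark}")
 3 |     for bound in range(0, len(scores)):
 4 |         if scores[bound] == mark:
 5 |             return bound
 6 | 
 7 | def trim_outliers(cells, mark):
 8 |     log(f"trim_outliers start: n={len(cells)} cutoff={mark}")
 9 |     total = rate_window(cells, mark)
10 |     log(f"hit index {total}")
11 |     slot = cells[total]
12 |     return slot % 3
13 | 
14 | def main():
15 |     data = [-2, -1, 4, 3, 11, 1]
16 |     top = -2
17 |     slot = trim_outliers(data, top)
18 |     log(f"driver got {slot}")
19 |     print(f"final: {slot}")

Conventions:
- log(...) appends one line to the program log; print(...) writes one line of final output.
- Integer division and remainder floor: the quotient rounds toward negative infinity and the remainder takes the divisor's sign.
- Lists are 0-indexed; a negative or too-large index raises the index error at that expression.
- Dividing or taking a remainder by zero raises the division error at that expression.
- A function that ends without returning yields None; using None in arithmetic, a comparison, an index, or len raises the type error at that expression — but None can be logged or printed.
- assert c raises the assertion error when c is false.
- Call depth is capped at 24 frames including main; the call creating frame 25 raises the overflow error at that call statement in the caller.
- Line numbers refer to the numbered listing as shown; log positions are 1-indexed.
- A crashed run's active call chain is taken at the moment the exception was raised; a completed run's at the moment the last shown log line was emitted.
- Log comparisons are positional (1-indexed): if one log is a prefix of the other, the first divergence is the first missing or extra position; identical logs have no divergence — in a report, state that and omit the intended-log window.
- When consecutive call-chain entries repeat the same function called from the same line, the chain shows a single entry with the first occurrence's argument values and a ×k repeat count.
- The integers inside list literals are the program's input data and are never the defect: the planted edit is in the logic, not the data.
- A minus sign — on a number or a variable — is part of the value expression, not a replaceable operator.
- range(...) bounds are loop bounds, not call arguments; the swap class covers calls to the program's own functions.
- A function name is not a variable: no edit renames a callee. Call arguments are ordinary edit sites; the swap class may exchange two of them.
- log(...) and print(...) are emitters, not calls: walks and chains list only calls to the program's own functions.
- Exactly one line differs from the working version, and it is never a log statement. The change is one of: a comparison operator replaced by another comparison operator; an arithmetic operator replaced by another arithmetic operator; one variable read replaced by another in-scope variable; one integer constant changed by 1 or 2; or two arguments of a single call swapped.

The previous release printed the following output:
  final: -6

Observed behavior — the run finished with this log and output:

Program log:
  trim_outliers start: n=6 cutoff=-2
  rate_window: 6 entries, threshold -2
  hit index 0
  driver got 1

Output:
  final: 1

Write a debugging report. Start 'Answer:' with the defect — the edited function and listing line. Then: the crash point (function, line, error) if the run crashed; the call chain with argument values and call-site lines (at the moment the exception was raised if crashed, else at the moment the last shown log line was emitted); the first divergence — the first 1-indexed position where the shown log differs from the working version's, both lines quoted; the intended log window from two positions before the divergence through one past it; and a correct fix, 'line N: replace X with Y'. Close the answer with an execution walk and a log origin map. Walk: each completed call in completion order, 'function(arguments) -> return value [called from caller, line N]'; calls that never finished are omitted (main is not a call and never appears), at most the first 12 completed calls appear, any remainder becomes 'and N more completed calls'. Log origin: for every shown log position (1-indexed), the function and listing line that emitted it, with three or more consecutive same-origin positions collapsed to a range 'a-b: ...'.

Answer: the defect is in trim_outliers at line 12.
The tell: The earliest visible damage is log position 4 — 'driver got 1' rather than the intended 'driver got -6'.
Call chain: main.
First divergence: position 4; shown 'driver got 1' vs intended 'driver got -6'.
Intended log window:
  2: rate_window: 6 entries, threshold -2
  3: hit index 0
  4: driver got -6
Execution walk:
  rate_window([-2, -1, 4, 3, 11, 1], -2) -> 0  [called from trim_outliers, line 9]
  trim_outliers([-2, -1, 4, 3, 11, 1], -2) -> 1  [called from main, line 17]
Origin of each log line:
  1: from trim_outliers, line 8
  2: from rate_window, line 2
  3: from trim_outliers, line 10
  4: from main, line 18
A correct fix: line 12: replace `%` with `*`.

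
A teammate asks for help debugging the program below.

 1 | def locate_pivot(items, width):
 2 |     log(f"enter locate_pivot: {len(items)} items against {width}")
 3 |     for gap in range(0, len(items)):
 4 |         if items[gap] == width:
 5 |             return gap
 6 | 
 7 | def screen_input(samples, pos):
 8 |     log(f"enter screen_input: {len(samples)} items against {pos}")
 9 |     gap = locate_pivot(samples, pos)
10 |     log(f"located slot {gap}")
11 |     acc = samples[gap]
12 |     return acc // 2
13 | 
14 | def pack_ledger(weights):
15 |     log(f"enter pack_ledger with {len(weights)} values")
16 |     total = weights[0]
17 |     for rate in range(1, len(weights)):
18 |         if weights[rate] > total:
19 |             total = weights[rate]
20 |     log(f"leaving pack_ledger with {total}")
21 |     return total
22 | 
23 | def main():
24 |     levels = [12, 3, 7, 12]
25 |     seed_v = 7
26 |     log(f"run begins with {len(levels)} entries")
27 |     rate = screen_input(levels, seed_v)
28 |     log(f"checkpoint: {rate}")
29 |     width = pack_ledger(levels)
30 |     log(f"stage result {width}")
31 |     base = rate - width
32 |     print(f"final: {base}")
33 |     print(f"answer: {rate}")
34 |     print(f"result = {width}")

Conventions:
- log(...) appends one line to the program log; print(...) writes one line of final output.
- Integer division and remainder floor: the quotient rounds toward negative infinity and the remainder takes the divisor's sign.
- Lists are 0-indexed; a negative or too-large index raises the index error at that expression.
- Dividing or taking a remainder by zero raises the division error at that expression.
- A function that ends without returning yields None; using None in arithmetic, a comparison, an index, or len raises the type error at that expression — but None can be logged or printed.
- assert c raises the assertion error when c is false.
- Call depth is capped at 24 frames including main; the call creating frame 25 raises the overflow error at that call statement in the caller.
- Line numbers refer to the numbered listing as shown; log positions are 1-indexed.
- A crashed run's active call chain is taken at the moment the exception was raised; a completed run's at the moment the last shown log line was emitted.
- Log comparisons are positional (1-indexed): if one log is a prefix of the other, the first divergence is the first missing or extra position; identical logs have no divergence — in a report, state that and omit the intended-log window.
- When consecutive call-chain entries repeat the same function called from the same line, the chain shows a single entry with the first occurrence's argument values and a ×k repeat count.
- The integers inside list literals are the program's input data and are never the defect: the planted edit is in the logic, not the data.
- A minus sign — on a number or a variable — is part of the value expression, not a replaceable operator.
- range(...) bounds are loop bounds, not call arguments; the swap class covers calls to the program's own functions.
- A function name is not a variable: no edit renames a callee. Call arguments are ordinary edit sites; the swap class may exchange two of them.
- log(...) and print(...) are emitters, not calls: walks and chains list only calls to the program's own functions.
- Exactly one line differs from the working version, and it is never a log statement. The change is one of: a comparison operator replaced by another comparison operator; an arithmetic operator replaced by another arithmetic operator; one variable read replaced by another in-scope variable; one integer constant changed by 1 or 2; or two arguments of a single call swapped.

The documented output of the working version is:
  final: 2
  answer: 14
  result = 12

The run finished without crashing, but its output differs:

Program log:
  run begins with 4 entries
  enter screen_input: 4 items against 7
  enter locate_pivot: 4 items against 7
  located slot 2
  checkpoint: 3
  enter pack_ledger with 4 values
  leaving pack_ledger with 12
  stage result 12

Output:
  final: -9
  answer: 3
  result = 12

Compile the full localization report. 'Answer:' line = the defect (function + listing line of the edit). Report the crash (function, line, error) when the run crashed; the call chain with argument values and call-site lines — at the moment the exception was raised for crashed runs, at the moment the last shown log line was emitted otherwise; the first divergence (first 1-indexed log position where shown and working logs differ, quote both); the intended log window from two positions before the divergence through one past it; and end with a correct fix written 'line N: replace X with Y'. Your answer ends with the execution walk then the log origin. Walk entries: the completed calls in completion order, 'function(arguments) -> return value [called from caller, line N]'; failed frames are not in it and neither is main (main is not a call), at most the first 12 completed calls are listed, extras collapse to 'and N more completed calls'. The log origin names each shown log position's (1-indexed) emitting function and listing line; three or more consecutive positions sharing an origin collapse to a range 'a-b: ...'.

Answer: the defect is in screen_input at line 12.
Key fact: At log position 5 the runs split — shown 'checkpoint: 3', but the working version logs 'checkpoint: 14'.
Call chain: main.
First divergence: position 5; shown 'checkpoint: 3' vs intended 'checkpoint: 14'.
Intended log window:
  3: enter locate_pivot: 4 items against 7
  4: located slot 2
  5: checkpoint: 14
  6: enter pack_ledger with 4 values
Execution walk:
  locate_pivot([12, 3, 7, 12], 7) -> 2  [called from screen_input, line 9]
  screen_input([12, 3, 7, 12], 7) -> 3  [called from main, line 27]
  pack_ledger([12, 3, 7, 12]) -> 12  [called from main, line 29]
Log origin:
  1: from main, line 26
  2: from screen_input, line 8
  3: from locate_pivot, line 2
  4: from screen_input, line 10
  5: from main, line 28
  6: from pack_ledger, line 15
  7: from pack_ledger, line 20
  8: from main, line 30
A correct fix: line 12: replace `//` with `*`.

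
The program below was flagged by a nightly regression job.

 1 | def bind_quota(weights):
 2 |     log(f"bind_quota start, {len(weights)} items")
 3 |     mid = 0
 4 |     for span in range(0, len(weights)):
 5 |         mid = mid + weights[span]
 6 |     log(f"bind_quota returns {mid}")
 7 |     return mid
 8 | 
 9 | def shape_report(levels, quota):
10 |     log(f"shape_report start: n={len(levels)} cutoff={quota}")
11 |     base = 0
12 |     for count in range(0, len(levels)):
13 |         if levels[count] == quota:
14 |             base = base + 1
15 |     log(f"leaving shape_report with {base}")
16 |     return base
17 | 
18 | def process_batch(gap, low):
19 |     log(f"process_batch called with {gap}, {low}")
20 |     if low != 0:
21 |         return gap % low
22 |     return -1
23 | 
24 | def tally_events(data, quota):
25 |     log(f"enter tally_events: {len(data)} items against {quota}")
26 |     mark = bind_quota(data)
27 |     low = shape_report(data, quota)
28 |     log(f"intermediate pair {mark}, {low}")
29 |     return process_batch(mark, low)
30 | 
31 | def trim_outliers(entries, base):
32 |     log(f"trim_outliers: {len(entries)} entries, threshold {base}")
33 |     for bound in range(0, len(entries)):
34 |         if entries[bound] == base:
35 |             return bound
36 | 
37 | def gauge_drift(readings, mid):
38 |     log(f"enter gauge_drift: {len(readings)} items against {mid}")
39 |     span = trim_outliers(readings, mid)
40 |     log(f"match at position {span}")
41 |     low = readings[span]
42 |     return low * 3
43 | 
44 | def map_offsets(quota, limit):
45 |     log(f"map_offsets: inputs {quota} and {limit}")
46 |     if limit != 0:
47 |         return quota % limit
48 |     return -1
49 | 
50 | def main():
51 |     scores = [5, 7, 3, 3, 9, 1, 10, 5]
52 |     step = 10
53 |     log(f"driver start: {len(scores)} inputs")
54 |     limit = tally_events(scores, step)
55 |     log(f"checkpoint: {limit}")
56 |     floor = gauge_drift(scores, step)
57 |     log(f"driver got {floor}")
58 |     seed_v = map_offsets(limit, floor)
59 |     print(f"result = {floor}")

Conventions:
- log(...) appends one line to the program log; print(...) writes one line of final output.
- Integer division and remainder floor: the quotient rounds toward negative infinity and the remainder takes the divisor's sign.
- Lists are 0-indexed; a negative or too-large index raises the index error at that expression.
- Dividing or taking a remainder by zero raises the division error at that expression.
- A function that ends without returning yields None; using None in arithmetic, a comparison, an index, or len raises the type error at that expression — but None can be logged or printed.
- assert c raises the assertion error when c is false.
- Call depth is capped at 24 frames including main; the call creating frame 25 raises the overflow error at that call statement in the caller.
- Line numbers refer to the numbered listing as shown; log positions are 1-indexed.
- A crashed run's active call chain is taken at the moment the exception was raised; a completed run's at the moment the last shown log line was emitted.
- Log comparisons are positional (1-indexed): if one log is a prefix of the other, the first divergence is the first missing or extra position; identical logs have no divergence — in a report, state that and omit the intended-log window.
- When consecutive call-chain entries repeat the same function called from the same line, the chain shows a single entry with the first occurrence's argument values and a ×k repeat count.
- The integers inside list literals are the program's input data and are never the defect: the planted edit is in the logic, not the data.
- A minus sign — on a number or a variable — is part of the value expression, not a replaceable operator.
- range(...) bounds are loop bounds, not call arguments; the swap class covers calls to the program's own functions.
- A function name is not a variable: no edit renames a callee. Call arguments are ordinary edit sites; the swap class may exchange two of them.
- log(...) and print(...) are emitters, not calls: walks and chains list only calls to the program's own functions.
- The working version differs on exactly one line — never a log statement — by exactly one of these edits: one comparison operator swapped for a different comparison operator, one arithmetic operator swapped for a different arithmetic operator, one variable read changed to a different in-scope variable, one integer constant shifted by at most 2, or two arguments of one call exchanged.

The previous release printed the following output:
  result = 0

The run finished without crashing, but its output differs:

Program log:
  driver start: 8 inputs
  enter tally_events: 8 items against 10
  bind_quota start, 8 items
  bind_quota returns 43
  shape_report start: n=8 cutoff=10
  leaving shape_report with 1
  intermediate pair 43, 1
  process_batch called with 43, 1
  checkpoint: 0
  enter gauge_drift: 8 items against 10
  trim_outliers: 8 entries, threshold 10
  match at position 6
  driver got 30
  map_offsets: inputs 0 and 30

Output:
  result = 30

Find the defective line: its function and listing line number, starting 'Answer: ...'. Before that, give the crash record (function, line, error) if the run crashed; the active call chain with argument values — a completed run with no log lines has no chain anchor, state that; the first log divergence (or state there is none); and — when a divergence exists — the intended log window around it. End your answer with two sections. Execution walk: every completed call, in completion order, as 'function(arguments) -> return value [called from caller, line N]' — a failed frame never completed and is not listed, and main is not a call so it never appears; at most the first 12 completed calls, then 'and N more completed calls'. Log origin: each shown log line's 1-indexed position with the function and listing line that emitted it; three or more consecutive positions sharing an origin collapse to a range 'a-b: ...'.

Answer: the defect is in main at line 59.
The tell: The two runs log identically and part ways only at the printed values.
Call chain: main -> map_offsets(0, 30) (called at line 58).
First divergence: none; the two logs match at every position.
Execution walk:
  bind_quota([5, 7, 3, 3, 9, 1, 10, 5]) -> 43  [called from tally_events, line 26]
  shape_report([5, 7, 3, 3, 9, 1, 10, 5], 10) -> 1  [called from tally_events, line 27]
  process_batch(43, 1) -> 0  [called from tally_events, line 29]
  tally_events([5, 7, 3, 3, 9, 1, 10, 5], 10) -> 0  [called from main, line 54]
  trim_outliers([5, 7, 3, 3, 9, 1, 10, 5], 10) -> 6  [called from gauge_drift, line 39]
  gauge_drift([5, 7, 3, 3, 9, 1, 10, 5], 10) -> 30  [called from main, line 56]
  map_offsets(0, 30) -> 0  [called from main, line 58]
Log origins:
  1: logged in main at line 53
  2: logged in tally_events at line 25
  3: logged in bind_quota at line 2
  4: logged in bind_quota at line 6
  5: logged in shape_report at line 10
  6: logged in shape_report at line 15
  7: logged in tally_events at line 28
  8: logged in process_batch at line 19
  9: logged in main at line 55
  10: logged in gauge_drift at line 38
  11: logged in trim_outliers at line 32
  12: logged in gauge_drift at line 40
  13: logged in main at line 57
  14: logged in map_offsets at line 45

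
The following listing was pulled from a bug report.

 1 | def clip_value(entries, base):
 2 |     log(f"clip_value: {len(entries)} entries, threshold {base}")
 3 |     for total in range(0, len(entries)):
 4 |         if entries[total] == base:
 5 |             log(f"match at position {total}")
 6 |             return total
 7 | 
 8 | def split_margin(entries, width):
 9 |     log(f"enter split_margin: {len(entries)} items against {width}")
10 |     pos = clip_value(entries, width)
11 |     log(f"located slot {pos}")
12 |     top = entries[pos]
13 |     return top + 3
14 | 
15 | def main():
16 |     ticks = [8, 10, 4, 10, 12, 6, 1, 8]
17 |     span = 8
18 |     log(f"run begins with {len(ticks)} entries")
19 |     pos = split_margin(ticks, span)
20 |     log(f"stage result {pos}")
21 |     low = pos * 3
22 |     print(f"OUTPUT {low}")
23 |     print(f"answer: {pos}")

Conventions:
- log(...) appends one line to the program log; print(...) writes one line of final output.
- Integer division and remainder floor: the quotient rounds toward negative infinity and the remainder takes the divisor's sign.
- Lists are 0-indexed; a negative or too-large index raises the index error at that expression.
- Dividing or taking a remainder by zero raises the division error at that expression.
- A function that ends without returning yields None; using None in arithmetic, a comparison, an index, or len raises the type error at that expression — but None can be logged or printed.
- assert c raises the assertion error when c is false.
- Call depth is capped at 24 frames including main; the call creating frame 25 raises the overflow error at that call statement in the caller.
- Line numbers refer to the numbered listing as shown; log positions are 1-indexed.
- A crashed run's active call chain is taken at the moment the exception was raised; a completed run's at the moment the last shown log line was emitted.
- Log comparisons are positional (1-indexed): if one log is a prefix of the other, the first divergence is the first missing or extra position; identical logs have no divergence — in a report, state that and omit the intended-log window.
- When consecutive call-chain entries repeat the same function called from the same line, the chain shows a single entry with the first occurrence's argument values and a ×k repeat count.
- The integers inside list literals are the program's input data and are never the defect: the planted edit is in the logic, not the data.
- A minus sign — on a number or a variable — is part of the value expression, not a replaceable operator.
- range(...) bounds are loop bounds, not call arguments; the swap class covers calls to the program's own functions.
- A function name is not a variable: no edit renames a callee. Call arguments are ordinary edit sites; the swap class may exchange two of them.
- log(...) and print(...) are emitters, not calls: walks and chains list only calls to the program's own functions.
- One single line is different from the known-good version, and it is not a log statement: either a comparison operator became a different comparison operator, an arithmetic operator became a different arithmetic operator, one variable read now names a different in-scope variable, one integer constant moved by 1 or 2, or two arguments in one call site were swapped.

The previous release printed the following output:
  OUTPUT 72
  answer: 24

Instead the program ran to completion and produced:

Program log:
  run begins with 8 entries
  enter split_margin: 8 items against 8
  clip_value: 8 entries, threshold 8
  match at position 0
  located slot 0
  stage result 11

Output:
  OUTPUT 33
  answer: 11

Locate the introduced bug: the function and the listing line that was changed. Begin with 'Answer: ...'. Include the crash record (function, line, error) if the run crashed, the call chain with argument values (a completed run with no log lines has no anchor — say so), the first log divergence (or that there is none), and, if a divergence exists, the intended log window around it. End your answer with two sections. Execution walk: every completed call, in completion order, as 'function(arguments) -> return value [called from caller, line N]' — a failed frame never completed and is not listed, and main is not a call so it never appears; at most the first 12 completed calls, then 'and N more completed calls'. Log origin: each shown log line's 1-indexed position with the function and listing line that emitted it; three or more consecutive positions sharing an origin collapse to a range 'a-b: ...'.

Answer: the defect is in split_margin at line 13.
Core observation: The log first diverges at position 6: the faulty run prints 'stage result 11' where the working version prints 'stage result 24'.
Call chain: main.
First divergence: position 6; shown 'stage result 11' vs intended 'stage result 24'.
Intended log window:
  4: match at position 0
  5: located slot 0
  6: stage result 24
Execution walk:
  clip_value([8, 10, 4, 10, 12, 6, 1, 8], 8) -> 0  [called from split_margin, line 10]
  split_margin([8, 10, 4, 10, 12, 6, 1, 8], 8) -> 11  [called from main, line 19]
Log origins:
  1: emitted by main (line 18)
  2: emitted by split_margin (line 9)
  3: emitted by clip_value (line 2)
  4: emitted by clip_value (line 5)
  5: emitted by split_margin (line 11)
  6: emitted by main (line 20)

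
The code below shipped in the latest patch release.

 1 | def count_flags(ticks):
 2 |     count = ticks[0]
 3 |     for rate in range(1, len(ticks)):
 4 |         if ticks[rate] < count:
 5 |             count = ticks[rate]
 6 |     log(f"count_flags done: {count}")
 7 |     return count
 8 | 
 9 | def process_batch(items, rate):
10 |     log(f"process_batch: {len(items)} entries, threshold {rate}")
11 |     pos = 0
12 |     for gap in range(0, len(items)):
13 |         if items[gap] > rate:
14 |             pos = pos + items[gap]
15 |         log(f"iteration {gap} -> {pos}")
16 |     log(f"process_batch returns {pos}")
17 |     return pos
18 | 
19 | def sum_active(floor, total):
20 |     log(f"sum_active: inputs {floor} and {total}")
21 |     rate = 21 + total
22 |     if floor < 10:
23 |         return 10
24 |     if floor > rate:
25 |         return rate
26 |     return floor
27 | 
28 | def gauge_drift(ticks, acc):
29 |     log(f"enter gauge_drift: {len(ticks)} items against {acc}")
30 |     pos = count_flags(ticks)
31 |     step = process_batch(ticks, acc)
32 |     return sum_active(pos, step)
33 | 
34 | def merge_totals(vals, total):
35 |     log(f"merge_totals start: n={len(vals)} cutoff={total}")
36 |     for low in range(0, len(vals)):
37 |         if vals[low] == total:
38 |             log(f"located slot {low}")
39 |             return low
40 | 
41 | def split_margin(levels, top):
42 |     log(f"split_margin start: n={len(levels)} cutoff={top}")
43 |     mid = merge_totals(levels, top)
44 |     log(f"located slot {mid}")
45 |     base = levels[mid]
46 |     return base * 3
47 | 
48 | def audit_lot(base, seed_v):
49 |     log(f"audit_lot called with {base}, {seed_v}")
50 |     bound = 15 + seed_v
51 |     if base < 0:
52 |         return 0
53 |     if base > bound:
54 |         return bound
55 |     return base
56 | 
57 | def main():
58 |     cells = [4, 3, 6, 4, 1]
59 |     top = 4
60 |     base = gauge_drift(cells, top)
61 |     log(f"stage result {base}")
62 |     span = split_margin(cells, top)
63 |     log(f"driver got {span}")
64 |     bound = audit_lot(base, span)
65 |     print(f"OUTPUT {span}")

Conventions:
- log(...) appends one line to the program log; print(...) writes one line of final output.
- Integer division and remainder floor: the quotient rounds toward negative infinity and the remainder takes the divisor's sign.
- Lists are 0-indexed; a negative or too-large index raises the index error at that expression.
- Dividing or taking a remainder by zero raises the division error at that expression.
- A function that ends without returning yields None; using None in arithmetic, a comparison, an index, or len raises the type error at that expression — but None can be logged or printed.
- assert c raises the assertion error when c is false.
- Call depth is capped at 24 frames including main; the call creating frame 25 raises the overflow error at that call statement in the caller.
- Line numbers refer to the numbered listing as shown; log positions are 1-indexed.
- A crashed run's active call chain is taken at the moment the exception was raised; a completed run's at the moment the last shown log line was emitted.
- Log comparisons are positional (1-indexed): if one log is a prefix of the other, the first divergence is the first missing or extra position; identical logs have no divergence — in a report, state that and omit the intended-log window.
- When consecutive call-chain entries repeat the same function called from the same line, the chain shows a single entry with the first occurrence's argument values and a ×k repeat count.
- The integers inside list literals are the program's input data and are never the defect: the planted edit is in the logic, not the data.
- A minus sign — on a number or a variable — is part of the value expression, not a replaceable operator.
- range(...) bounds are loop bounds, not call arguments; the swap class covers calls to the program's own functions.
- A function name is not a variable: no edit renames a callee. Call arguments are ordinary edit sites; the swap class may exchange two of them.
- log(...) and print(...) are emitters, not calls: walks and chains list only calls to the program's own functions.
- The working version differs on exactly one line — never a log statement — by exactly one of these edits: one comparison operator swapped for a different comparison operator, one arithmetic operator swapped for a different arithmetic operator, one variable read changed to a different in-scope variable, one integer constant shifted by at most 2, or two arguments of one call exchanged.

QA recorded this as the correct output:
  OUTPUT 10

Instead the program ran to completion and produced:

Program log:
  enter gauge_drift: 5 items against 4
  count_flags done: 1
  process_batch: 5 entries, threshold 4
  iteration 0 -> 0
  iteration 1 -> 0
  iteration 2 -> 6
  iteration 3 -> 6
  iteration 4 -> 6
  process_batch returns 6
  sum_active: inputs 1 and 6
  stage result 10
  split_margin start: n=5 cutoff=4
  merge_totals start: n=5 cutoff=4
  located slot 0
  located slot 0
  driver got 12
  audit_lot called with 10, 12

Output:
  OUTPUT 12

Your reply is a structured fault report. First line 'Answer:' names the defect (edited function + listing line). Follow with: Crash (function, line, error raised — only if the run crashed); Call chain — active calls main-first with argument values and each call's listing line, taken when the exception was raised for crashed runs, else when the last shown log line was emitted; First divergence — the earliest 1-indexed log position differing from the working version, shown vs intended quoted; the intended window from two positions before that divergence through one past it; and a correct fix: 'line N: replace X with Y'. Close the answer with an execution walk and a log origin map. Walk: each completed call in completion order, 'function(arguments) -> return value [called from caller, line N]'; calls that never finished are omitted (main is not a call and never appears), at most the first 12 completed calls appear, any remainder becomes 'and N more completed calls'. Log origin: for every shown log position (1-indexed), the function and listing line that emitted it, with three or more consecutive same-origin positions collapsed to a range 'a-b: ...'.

Answer: the defect is in main at line 65.
Core observation: No log line changed; the fault shows up purely in the output.
Call chain: main -> audit_lot(10, 12) (called at line 64).
First divergence: none (the log streams are identical).
Execution walk:
  count_flags([4, 3, 6, 4, 1]) -> 1  [called from gauge_drift, line 30]
  process_batch([4, 3, 6, 4, 1], 4) -> 6  [called from gauge_drift, line 31]
  sum_active(1, 6) -> 10  [called from gauge_drift, line 32]
  gauge_drift([4, 3, 6, 4, 1], 4) -> 10  [called from main, line 60]
  merge_totals([4, 3, 6, 4, 1], 4) -> 0  [called from split_margin, line 43]
  split_margin([4, 3, 6, 4, 1], 4) -> 12  [called from main, line 62]
  audit_lot(10, 12) -> 10  [called from main, line 64]
Log line origins:
  1: emitted by gauge_drift (line 29)
  2: emitted by count_flags (line 6)
  3: emitted by process_batch (line 10)
  4-8: emitted by process_batch (line 15)
  9: emitted by process_batch (line 16)
  10: emitted by sum_active (line 20)
  11: emitted by main (line 61)
  12: emitted by split_margin (line 42)
  13: emitted by merge_totals (line 35)
  14: emitted by merge_totals (line 38)
  15: emitted by split_margin (line 44)
  16: emitted by main (line 63)
  17: emitted by audit_lot (line 49)
A correct fix: line 65: replace `span` with `bound`.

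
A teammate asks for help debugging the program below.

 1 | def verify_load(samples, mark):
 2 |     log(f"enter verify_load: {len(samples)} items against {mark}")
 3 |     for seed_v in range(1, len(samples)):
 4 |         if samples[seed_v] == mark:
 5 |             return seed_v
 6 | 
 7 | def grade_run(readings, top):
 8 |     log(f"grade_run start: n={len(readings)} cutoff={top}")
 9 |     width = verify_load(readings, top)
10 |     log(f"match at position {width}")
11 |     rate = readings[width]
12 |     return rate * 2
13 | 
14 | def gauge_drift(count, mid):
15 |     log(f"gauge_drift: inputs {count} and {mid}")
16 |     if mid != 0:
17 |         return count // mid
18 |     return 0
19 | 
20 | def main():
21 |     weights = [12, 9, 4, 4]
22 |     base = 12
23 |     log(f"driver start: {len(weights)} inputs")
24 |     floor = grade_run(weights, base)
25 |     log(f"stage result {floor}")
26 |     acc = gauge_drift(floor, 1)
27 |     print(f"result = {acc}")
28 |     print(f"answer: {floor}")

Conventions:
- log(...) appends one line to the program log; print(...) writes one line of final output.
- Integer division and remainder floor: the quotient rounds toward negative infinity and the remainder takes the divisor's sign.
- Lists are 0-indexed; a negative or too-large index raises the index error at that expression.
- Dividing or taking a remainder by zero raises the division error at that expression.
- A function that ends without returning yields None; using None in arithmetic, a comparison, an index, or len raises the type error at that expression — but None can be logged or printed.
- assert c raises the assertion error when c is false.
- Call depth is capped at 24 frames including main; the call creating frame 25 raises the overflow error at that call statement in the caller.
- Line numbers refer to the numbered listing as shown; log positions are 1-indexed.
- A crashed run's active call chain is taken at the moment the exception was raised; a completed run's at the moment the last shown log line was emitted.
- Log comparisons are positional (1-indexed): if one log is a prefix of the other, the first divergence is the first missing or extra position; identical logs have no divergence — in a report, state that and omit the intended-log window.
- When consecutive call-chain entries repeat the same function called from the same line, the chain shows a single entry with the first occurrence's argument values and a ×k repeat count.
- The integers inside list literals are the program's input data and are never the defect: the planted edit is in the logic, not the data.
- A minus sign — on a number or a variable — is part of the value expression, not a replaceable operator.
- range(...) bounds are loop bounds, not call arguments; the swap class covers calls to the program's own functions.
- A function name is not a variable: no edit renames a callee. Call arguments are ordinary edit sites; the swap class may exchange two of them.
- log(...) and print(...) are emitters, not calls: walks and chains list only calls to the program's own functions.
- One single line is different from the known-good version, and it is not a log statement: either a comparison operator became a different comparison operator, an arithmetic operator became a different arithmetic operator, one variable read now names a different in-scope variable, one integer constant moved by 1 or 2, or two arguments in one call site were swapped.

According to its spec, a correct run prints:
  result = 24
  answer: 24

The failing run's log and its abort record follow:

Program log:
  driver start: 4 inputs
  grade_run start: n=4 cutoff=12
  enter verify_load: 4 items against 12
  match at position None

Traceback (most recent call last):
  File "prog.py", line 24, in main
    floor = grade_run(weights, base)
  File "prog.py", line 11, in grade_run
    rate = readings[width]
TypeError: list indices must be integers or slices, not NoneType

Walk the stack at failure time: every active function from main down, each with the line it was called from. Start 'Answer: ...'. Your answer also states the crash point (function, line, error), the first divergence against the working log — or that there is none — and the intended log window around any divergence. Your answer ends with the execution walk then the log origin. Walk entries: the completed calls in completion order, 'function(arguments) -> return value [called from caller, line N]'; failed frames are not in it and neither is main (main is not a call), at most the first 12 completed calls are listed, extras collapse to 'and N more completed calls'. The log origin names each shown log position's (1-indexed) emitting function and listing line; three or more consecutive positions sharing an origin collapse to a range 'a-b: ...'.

Answer: main -> grade_run (called at line 24).
Core observation: Log line 4 is where behavior first shows: 'match at position None' appears instead of 'match at position 0'.
Crash: grade_run, line 11, TypeError.
First divergence: position 4 — shown 'match at position None', intended 'match at position 0'.
Intended log window:
  2: grade_run start: n=4 cutoff=12
  3: enter verify_load: 4 items against 12
  4: match at position 0
  5: stage result 24
Execution walk:
  verify_load([12, 9, 4, 4], 12) -> None  [called from grade_run, line 9]
Origin of each log line:
  1: from main, line 23
  2: from grade_run, line 8
  3: from verify_load, line 2
  4: from grade_run, line 10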